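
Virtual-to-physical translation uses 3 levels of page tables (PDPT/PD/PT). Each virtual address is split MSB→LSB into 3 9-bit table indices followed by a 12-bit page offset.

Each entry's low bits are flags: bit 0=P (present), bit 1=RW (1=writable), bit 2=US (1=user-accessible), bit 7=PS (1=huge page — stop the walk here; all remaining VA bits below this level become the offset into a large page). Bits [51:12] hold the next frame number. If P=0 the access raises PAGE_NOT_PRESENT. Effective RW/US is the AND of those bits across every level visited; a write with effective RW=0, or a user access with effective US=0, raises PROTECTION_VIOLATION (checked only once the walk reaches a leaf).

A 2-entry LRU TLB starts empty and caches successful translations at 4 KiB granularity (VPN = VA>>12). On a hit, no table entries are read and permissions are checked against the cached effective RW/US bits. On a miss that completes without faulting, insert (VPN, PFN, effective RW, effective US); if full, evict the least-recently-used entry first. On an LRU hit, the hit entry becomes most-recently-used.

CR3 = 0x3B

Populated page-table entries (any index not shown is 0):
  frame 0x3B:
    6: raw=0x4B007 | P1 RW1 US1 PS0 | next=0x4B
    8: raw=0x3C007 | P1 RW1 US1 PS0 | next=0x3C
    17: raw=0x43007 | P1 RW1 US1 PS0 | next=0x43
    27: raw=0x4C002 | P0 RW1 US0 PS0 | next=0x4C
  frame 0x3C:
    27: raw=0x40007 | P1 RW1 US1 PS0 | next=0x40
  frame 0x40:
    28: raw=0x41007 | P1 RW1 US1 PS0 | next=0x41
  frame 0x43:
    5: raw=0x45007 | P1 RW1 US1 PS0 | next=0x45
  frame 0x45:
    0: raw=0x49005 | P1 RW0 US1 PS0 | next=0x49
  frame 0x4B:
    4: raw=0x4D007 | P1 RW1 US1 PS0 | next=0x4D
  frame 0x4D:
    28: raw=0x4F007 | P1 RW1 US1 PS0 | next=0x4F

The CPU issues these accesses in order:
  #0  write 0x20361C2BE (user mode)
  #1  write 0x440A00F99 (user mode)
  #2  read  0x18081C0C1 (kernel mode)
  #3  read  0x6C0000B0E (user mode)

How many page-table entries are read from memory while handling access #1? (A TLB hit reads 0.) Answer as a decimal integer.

Per-access translation:
#0 VA=0x20361C2BE (w,user):
  L0 @0x3B[8] → 0x3C007  P=1,RW=1,US=1,PS=0
  L1 @0x3C[27] → 0x40007  P=1,RW=1,US=1,PS=0
  L2 @0x40[28] → 0x41007  P=1,RW=1,US=1,PS=0
  ⇒ phys 0x412BE  [3 reads]
#1 VA=0x440A00F99 (w,user):
  L0 @0x3B[17] → 0x43007  P=1,RW=1,US=1,PS=0
  L1 @0x43[5] → 0x45007  P=1,RW=1,US=1,PS=0
  L2 @0x45[0] → 0x49005  P=1,RW=0,US=1,PS=0
  ✗ PROTECTION_VIOLATION  [3 reads]
#2 VA=0x18081C0C1 (r,kernel):
  L0 @0x3B[6] → 0x4B007  P=1,RW=1,US=1,PS=0
  L1 @0x4B[4] → 0x4D007  P=1,RW=1,US=1,PS=0
  L2 @0x4D[28] → 0x4F007  P=1,RW=1,US=1,PS=0
  ⇒ phys 0x4F0C1  [3 reads]
#3 VA=0x6C0000B0E (r,user):
  L0 @0x3B[27] → 0x4C002  P=0,RW=1,US=0,PS=0
  ✗ PAGE_NOT_PRESENT  [1 reads]

Entries read for #1: 3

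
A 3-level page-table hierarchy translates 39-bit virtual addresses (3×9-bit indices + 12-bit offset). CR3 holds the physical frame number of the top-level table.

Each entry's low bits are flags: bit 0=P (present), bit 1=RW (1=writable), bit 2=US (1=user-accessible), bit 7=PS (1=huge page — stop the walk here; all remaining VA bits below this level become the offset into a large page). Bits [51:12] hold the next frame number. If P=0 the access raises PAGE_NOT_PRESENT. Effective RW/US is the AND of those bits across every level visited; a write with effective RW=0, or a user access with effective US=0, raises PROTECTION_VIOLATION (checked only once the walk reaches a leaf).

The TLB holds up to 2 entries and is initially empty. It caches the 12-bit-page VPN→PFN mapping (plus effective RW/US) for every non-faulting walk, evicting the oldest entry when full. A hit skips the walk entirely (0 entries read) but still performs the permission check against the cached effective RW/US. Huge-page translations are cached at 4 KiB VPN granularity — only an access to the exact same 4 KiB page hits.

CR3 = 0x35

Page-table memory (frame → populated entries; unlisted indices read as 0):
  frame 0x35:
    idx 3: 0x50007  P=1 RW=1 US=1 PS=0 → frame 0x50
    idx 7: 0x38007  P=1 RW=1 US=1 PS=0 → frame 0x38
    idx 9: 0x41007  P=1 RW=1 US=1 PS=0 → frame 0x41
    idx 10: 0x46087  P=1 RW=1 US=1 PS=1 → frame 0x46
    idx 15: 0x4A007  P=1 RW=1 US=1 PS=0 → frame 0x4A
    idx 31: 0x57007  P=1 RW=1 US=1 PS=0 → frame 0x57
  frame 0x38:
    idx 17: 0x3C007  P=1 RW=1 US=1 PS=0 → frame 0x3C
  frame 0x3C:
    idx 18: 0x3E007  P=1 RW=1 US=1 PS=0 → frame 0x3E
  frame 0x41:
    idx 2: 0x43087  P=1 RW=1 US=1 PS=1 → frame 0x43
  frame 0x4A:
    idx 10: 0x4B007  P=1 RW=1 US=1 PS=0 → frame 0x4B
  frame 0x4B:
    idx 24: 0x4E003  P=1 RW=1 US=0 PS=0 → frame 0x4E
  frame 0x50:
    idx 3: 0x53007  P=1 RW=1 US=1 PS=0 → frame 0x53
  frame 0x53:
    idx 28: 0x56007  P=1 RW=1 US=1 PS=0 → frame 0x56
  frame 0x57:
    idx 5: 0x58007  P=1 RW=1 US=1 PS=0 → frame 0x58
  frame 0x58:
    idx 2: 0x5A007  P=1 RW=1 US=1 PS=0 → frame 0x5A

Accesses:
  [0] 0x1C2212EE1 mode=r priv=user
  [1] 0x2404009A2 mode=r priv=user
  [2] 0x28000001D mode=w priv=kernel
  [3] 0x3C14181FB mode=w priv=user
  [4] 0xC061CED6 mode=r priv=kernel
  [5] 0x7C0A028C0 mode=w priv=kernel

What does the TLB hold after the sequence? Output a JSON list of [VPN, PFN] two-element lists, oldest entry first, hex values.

Walk each access:
#0 VA=0x1C2212EE1 (r,user):
  [0] read 0x35 idx=7: raw=0x38007 flags P=1 W=1 U=1 S=0
  [1] read 0x38 idx=17: raw=0x3C007 flags P=1 W=1 U=1 S=0
  [2] read 0x3C idx=18: raw=0x3E007 flags P=1 W=1 U=1 S=0
  ⇒ phys 0x3EEE1  [3 reads]
#1 VA=0x2404009A2 (r,user):
  [0] read 0x35 idx=9: raw=0x41007 flags P=1 W=1 U=1 S=0
  [1] read 0x41 idx=2: raw=0x43087 flags P=1 W=1 U=1 S=1
  ⇒ phys 0x439A2 (huge @L1)  [2 reads]
#2 VA=0x28000001D (w,kernel):
  [0] read 0x35 idx=10: raw=0x46087 flags P=1 W=1 U=1 S=1
  ⇒ phys 0x4601D (huge @L0)  [1 reads]
#3 VA=0x3C14181FB (w,user):
  [0] read 0x35 idx=15: raw=0x4A007 flags P=1 W=1 U=1 S=0
  [1] read 0x4A idx=10: raw=0x4B007 flags P=1 W=1 U=1 S=0
  [2] read 0x4B idx=24: raw=0x4E003 flags P=1 W=1 U=0 S=0
  → PROTECTION_VIOLATION  (3 entries read)
#4 VA=0xC061CED6 (r,kernel):
  [0] read 0x35 idx=3: raw=0x50007 flags P=1 W=1 U=1 S=0
  [1] read 0x50 idx=3: raw=0x53007 flags P=1 W=1 U=1 S=0
  [2] read 0x53 idx=28: raw=0x56007 flags P=1 W=1 U=1 S=0
  ⇒ phys 0x56ED6  [3 reads]
#5 VA=0x7C0A028C0 (w,kernel):
  [0] read 0x35 idx=31: raw=0x57007 flags P=1 W=1 U=1 S=0
  [1] read 0x57 idx=5: raw=0x58007 flags P=1 W=1 U=1 S=0
  [2] read 0x58 idx=2: raw=0x5A007 flags P=1 W=1 U=1 S=0
  ⇒ phys 0x5A8C0  [3 reads]

TLB: [["0xC061C", "0x56"], ["0x7C0A02", "0x5A"]]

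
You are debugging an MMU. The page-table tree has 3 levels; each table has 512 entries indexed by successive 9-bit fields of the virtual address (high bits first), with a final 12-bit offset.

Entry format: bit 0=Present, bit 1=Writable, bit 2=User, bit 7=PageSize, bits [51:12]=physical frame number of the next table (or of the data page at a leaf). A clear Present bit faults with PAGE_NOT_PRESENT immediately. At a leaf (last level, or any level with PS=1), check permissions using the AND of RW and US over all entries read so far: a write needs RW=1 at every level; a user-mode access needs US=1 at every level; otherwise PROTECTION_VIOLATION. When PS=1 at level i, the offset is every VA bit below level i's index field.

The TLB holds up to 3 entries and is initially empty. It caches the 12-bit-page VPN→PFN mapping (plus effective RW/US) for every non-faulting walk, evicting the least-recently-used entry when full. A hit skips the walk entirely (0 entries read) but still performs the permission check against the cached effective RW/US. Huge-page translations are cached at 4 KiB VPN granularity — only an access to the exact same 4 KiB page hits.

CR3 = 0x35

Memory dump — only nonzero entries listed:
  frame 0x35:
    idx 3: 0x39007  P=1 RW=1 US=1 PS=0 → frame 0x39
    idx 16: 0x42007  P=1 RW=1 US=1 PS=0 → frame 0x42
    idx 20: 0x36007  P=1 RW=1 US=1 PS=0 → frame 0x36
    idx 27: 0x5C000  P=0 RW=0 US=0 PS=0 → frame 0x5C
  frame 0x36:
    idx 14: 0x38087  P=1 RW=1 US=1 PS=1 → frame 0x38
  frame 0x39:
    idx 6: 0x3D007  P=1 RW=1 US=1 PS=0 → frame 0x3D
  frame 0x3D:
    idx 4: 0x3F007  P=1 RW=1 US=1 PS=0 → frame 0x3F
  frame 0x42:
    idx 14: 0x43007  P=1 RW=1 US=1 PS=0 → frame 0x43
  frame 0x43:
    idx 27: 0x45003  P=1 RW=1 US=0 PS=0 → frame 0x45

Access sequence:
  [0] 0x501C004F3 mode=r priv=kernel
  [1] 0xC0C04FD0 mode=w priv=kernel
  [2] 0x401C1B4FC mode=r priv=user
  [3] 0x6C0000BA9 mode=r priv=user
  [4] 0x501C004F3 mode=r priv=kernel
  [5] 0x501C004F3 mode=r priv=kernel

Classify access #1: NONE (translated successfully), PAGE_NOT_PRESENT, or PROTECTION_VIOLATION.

Trace:
#0 VA=0x501C004F3 (r,kernel):
  [0] read 0x35 idx=20: raw=0x36007 flags P=1 W=1 U=1 S=0
  [1] read 0x36 idx=14: raw=0x38087 flags P=1 W=1 U=1 S=1
  ⇒ phys 0x384F3 (huge @L1)  [2 reads]
#1 VA=0xC0C04FD0 (w,kernel):
  [0] read 0x35 idx=3: raw=0x39007 flags P=1 W=1 U=1 S=0
  [1] read 0x39 idx=6: raw=0x3D007 flags P=1 W=1 U=1 S=0
  [2] read 0x3D idx=4: raw=0x3F007 flags P=1 W=1 U=1 S=0
  ⇒ phys 0x3FFD0  [3 reads]
#2 VA=0x401C1B4FC (r,user):
  [0] read 0x35 idx=16: raw=0x42007 flags P=1 W=1 U=1 S=0
  [1] read 0x42 idx=14: raw=0x43007 flags P=1 W=1 U=1 S=0
  [2] read 0x43 idx=27: raw=0x45003 flags P=1 W=1 U=0 S=0
  → PROTECTION_VIOLATION  (3 entries read)
#3 VA=0x6C0000BA9 (r,user):
  [0] read 0x35 idx=27: raw=0x5C000 flags P=0 W=0 U=0 S=0
  → PAGE_NOT_PRESENT  (1 entries read)
#4 VA=0x501C004F3 (r,kernel):
  TLB hit vpn=0x501C00 → PA=0x384F3
#5 VA=0x501C004F3 (r,kernel):
  TLB hit vpn=0x501C00 → PA=0x384F3

Access #1 fault: NONE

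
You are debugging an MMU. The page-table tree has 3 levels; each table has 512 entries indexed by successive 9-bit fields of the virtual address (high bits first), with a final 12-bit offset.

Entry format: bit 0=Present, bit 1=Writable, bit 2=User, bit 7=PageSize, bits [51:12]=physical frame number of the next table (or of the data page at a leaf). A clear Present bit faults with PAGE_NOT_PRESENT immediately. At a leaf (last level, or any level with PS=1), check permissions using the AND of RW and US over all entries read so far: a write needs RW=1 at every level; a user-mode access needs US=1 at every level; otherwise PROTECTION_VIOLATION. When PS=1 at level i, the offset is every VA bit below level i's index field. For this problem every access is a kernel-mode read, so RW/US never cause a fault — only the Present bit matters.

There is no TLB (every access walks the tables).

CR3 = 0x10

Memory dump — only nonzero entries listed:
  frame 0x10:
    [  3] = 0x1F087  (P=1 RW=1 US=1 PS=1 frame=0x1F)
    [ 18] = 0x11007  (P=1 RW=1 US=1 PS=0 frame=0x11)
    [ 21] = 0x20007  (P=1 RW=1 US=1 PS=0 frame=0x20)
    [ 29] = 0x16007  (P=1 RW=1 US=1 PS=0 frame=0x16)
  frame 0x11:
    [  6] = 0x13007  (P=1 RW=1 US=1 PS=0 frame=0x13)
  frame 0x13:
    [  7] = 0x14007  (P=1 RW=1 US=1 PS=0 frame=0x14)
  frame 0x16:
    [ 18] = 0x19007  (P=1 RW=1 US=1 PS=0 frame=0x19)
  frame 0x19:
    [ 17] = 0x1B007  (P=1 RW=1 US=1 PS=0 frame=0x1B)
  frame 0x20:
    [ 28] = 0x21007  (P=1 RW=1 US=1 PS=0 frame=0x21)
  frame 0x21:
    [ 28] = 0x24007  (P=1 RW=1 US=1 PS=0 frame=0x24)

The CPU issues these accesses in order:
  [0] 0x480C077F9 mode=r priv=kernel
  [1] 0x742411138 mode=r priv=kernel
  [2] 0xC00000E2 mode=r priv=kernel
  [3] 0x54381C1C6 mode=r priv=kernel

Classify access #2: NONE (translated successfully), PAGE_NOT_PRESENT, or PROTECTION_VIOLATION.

Walk each access:
#0 VA=0x480C077F9 (r,kernel):
  L0: frame=0x10 idx=18 entry=0x11007 [P=1 RW=1 US=1 PS=0]
  L1: frame=0x11 idx=6 entry=0x13007 [P=1 RW=1 US=1 PS=0]
  L2: frame=0x13 idx=7 entry=0x14007 [P=1 RW=1 US=1 PS=0]
  ✓ 0x147F9  — 3 lookups
#1 VA=0x742411138 (r,kernel):
  L0: frame=0x10 idx=29 entry=0x16007 [P=1 RW=1 US=1 PS=0]
  L1: frame=0x16 idx=18 entry=0x19007 [P=1 RW=1 US=1 PS=0]
  L2: frame=0x19 idx=17 entry=0x1B007 [P=1 RW=1 US=1 PS=0]
  ✓ 0x1B138  — 3 lookups
#2 VA=0xC00000E2 (r,kernel):
  L0: frame=0x10 idx=3 entry=0x1F087 [P=1 RW=1 US=1 PS=1]
  ✓ 0x1F0E2 (huge @L0)  — 1 lookups
#3 VA=0x54381C1C6 (r,kernel):
  L0: frame=0x10 idx=21 entry=0x20007 [P=1 RW=1 US=1 PS=0]
  L1: frame=0x20 idx=28 entry=0x21007 [P=1 RW=1 US=1 PS=0]
  L2: frame=0x21 idx=28 entry=0x24007 [P=1 RW=1 US=1 PS=0]
  ✓ 0x241C6  — 3 lookups

Access #2 fault: NONE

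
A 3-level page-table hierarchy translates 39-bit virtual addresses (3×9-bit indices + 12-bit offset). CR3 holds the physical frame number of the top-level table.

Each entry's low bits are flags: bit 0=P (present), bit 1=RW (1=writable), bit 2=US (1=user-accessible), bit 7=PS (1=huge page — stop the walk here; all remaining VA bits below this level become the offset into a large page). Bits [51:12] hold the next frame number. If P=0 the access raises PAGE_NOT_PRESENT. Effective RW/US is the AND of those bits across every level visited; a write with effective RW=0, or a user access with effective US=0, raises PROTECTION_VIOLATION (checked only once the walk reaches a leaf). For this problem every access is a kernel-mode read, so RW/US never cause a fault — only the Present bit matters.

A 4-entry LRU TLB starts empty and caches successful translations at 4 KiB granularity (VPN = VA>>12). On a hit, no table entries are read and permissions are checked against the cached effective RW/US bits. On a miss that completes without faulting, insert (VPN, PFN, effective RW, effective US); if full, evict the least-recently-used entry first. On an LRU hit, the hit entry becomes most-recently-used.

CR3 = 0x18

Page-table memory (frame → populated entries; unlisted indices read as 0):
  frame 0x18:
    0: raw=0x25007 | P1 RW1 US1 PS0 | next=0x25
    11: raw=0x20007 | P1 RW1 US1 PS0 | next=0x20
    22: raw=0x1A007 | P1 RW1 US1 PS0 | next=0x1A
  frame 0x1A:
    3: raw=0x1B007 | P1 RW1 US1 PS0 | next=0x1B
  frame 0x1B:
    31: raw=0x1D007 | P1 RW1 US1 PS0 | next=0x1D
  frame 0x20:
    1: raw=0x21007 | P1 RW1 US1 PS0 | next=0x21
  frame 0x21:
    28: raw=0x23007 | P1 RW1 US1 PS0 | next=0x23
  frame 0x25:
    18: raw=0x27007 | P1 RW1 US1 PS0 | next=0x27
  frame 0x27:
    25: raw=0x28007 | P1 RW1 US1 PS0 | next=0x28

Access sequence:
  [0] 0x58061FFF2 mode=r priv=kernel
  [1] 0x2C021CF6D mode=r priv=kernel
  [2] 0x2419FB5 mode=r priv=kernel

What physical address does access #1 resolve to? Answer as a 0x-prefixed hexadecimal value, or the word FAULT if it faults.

Per-access translation:
#0 VA=0x58061FFF2 (r,kernel):
  [0] read 0x18 idx=22: raw=0x1A007 flags P=1 W=1 U=1 S=0
  [1] read 0x1A idx=3: raw=0x1B007 flags P=1 W=1 U=1 S=0
  [2] read 0x1B idx=31: raw=0x1D007 flags P=1 W=1 U=1 S=0
  → PA=0x1DFF2  (3 entries read)
#1 VA=0x2C021CF6D (r,kernel):
  [0] read 0x18 idx=11: raw=0x20007 flags P=1 W=1 U=1 S=0
  [1] read 0x20 idx=1: raw=0x21007 flags P=1 W=1 U=1 S=0
  [2] read 0x21 idx=28: raw=0x23007 flags P=1 W=1 U=1 S=0
  → PA=0x23F6D  (3 entries read)
#2 VA=0x2419FB5 (r,kernel):
  [0] read 0x18 idx=0: raw=0x25007 flags P=1 W=1 U=1 S=0
  [1] read 0x25 idx=18: raw=0x27007 flags P=1 W=1 U=1 S=0
  [2] read 0x27 idx=25: raw=0x28007 flags P=1 W=1 U=1 S=0
  → PA=0x28FB5  (3 entries read)

Access #1 PA: 0x23F6D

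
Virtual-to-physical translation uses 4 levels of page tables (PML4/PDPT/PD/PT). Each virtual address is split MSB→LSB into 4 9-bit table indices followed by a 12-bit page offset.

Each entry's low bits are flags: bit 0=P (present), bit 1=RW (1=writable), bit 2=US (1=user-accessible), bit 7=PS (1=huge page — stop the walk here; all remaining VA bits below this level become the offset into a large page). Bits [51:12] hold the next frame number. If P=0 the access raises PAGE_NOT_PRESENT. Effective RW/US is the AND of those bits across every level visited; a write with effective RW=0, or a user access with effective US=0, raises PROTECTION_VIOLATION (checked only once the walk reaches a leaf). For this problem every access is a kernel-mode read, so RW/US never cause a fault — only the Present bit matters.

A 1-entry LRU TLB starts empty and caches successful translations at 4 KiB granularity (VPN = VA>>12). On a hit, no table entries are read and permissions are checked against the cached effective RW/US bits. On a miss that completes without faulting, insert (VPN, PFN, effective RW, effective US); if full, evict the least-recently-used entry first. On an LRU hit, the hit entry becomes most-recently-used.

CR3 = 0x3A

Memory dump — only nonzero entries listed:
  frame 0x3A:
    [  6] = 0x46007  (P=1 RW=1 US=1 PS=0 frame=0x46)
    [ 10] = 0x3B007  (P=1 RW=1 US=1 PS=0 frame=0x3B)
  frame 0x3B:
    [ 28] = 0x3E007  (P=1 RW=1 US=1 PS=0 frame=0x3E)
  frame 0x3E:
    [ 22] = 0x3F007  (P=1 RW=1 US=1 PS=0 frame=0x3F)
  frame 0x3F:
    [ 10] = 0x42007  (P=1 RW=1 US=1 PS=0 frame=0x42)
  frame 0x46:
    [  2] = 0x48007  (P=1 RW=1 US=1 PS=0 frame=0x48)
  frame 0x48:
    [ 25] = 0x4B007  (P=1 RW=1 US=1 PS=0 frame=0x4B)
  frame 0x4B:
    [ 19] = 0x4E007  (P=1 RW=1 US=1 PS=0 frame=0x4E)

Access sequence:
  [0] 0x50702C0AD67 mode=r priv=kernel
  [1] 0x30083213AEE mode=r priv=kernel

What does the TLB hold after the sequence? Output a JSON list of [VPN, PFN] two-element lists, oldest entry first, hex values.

Per-access translation:
#0 VA=0x50702C0AD67 (r,kernel):
  L0 @0x3A[10] → 0x3B007  P=1,RW=1,US=1,PS=0
  L1 @0x3B[28] → 0x3E007  P=1,RW=1,US=1,PS=0
  L2 @0x3E[22] → 0x3F007  P=1,RW=1,US=1,PS=0
  L3 @0x3F[10] → 0x42007  P=1,RW=1,US=1,PS=0
  ✓ 0x42D67  — 4 lookups
#1 VA=0x30083213AEE (r,kernel):
  L0 @0x3A[6] → 0x46007  P=1,RW=1,US=1,PS=0
  L1 @0x46[2] → 0x48007  P=1,RW=1,US=1,PS=0
  L2 @0x48[25] → 0x4B007  P=1,RW=1,US=1,PS=0
  L3 @0x4B[19] → 0x4E007  P=1,RW=1,US=1,PS=0
  ✓ 0x4EAEE  — 4 lookups

TLB: [["0x30083213", "0x4E"]]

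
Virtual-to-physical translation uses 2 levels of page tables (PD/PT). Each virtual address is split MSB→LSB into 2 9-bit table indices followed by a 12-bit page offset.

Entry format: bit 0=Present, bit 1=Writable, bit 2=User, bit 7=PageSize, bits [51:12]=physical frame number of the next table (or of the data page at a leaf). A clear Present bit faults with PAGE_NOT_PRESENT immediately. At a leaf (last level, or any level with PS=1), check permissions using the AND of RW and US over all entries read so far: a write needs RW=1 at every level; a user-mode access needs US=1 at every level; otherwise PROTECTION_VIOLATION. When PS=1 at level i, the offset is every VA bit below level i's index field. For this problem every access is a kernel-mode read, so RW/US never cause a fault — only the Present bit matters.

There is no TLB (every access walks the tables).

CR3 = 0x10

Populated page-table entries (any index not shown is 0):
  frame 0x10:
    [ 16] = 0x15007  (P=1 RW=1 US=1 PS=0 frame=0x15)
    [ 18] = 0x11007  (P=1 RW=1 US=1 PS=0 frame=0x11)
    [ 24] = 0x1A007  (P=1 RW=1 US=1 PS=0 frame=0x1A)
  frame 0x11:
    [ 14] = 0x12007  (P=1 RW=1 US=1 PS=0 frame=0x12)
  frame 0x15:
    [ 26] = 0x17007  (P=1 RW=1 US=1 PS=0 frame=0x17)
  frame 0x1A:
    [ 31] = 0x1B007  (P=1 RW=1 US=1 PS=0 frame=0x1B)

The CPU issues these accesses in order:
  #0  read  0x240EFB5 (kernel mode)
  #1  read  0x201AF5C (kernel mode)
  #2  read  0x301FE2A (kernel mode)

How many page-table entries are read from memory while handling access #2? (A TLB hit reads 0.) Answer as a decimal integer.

Walk each access:
#0 VA=0x240EFB5 (r,kernel):
  lvl0: tbl 0x10, slot 18 ⇒ 0x11007 (P1/RW1/US1/PS0)
  lvl1: tbl 0x11, slot 14 ⇒ 0x12007 (P1/RW1/US1/PS0)
  → PA=0x12FB5  (2 entries read)
#1 VA=0x201AF5C (r,kernel):
  lvl0: tbl 0x10, slot 16 ⇒ 0x15007 (P1/RW1/US1/PS0)
  lvl1: tbl 0x15, slot 26 ⇒ 0x17007 (P1/RW1/US1/PS0)
  → PA=0x17F5C  (2 entries read)
#2 VA=0x301FE2A (r,kernel):
  lvl0: tbl 0x10, slot 24 ⇒ 0x1A007 (P1/RW1/US1/PS0)
  lvl1: tbl 0x1A, slot 31 ⇒ 0x1B007 (P1/RW1/US1/PS0)
  → PA=0x1BE2A  (2 entries read)

Entries read for #2: 2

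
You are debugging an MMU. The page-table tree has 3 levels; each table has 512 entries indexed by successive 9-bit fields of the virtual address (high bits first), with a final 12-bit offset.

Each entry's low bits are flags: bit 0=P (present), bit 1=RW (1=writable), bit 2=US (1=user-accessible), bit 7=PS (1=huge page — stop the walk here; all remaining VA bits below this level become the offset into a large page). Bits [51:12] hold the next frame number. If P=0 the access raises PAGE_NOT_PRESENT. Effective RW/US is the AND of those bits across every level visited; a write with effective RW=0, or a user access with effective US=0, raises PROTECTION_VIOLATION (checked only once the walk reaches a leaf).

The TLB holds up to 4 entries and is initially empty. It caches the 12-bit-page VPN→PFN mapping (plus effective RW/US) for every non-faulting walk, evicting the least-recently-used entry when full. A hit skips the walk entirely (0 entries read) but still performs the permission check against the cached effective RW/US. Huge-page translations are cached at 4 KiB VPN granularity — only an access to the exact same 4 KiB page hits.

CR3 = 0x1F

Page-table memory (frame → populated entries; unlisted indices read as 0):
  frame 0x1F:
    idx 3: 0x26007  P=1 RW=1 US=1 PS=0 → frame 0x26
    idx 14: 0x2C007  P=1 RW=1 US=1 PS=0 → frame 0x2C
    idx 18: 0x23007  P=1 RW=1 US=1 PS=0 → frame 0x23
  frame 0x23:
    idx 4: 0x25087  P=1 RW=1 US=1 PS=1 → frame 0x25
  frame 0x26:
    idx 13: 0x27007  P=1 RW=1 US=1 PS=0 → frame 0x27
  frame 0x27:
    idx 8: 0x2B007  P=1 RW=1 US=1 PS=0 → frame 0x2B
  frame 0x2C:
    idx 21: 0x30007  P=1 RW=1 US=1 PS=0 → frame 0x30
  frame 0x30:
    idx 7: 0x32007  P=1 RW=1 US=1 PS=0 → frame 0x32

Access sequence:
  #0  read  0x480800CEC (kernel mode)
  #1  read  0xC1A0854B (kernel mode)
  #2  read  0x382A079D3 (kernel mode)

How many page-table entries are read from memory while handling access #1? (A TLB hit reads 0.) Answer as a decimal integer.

Walk each access:
#0 VA=0x480800CEC (r,kernel):
  [0] read 0x1F idx=18: raw=0x23007 flags P=1 W=1 U=1 S=0
  [1] read 0x23 idx=4: raw=0x25087 flags P=1 W=1 U=1 S=1
  ⇒ phys 0x25CEC (huge @L1)  [2 reads]
#1 VA=0xC1A0854B (r,kernel):
  [0] read 0x1F idx=3: raw=0x26007 flags P=1 W=1 U=1 S=0
  [1] read 0x26 idx=13: raw=0x27007 flags P=1 W=1 U=1 S=0
  [2] read 0x27 idx=8: raw=0x2B007 flags P=1 W=1 U=1 S=0
  ⇒ phys 0x2B54B  [3 reads]
#2 VA=0x382A079D3 (r,kernel):
  [0] read 0x1F idx=14: raw=0x2C007 flags P=1 W=1 U=1 S=0
  [1] read 0x2C idx=21: raw=0x30007 flags P=1 W=1 U=1 S=0
  [2] read 0x30 idx=7: raw=0x32007 flags P=1 W=1 U=1 S=0
  ⇒ phys 0x329D3  [3 reads]

Entries read for #1: 3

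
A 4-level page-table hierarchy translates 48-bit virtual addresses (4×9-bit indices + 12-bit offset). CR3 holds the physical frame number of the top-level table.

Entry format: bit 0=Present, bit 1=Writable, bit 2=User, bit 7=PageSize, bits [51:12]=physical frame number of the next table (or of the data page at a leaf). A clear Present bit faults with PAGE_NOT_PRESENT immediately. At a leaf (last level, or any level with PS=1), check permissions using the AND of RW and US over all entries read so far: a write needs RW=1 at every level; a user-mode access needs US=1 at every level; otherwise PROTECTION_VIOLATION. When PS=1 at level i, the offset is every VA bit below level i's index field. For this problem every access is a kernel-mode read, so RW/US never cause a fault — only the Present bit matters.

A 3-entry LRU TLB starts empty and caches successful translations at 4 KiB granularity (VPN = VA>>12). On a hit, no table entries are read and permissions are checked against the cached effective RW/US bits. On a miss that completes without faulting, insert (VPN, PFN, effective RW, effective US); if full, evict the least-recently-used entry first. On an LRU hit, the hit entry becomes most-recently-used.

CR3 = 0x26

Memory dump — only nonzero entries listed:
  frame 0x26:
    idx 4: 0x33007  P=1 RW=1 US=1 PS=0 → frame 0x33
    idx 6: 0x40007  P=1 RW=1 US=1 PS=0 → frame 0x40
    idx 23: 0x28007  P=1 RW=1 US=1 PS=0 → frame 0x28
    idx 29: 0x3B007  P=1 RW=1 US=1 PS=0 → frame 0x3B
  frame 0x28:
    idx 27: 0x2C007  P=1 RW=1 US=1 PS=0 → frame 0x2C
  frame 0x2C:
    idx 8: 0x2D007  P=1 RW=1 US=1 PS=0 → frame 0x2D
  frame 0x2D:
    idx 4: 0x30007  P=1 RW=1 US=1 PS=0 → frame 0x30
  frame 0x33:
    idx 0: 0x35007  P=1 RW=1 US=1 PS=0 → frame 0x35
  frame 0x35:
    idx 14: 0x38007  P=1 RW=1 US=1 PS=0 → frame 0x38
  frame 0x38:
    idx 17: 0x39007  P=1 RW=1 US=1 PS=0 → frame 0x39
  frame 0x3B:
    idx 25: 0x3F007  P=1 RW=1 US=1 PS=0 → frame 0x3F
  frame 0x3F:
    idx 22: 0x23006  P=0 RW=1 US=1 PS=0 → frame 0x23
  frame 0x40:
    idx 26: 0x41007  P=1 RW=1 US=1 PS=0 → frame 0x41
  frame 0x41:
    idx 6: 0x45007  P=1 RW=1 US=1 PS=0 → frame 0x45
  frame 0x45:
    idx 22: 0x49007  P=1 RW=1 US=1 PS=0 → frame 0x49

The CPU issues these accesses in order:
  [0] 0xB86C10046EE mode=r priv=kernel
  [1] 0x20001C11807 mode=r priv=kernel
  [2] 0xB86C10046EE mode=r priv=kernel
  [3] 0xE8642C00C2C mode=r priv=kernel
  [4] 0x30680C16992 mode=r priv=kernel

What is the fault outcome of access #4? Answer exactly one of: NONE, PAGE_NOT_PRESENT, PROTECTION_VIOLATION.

Per-access translation:
#0 VA=0xB86C10046EE (r,kernel):
  L0: frame=0x26 idx=23 entry=0x28007 [P=1 RW=1 US=1 PS=0]
  L1: frame=0x28 idx=27 entry=0x2C007 [P=1 RW=1 US=1 PS=0]
  L2: frame=0x2C idx=8 entry=0x2D007 [P=1 RW=1 US=1 PS=0]
  L3: frame=0x2D idx=4 entry=0x30007 [P=1 RW=1 US=1 PS=0]
  → PA=0x306EE  (4 entries read)
#1 VA=0x20001C11807 (r,kernel):
  L0: frame=0x26 idx=4 entry=0x33007 [P=1 RW=1 US=1 PS=0]
  L1: frame=0x33 idx=0 entry=0x35007 [P=1 RW=1 US=1 PS=0]
  L2: frame=0x35 idx=14 entry=0x38007 [P=1 RW=1 US=1 PS=0]
  L3: frame=0x38 idx=17 entry=0x39007 [P=1 RW=1 US=1 PS=0]
  → PA=0x39807  (4 entries read)
#2 VA=0xB86C10046EE (r,kernel):
  TLB hit vpn=0xB86C1004 → PA=0x306EE
#3 VA=0xE8642C00C2C (r,kernel):
  L0: frame=0x26 idx=29 entry=0x3B007 [P=1 RW=1 US=1 PS=0]
  L1: frame=0x3B idx=25 entry=0x3F007 [P=1 RW=1 US=1 PS=0]
  L2: frame=0x3F idx=22 entry=0x23006 [P=0 RW=1 US=1 PS=0]
  ⇒ fault: PAGE_NOT_PRESENT  — 3 lookups
#4 VA=0x30680C16992 (r,kernel):
  L0: frame=0x26 idx=6 entry=0x40007 [P=1 RW=1 US=1 PS=0]
  L1: frame=0x40 idx=26 entry=0x41007 [P=1 RW=1 US=1 PS=0]
  L2: frame=0x41 idx=6 entry=0x45007 [P=1 RW=1 US=1 PS=0]
  L3: frame=0x45 idx=22 entry=0x49007 [P=1 RW=1 US=1 PS=0]
  → PA=0x49992  (4 entries read)

Access #4 fault: NONE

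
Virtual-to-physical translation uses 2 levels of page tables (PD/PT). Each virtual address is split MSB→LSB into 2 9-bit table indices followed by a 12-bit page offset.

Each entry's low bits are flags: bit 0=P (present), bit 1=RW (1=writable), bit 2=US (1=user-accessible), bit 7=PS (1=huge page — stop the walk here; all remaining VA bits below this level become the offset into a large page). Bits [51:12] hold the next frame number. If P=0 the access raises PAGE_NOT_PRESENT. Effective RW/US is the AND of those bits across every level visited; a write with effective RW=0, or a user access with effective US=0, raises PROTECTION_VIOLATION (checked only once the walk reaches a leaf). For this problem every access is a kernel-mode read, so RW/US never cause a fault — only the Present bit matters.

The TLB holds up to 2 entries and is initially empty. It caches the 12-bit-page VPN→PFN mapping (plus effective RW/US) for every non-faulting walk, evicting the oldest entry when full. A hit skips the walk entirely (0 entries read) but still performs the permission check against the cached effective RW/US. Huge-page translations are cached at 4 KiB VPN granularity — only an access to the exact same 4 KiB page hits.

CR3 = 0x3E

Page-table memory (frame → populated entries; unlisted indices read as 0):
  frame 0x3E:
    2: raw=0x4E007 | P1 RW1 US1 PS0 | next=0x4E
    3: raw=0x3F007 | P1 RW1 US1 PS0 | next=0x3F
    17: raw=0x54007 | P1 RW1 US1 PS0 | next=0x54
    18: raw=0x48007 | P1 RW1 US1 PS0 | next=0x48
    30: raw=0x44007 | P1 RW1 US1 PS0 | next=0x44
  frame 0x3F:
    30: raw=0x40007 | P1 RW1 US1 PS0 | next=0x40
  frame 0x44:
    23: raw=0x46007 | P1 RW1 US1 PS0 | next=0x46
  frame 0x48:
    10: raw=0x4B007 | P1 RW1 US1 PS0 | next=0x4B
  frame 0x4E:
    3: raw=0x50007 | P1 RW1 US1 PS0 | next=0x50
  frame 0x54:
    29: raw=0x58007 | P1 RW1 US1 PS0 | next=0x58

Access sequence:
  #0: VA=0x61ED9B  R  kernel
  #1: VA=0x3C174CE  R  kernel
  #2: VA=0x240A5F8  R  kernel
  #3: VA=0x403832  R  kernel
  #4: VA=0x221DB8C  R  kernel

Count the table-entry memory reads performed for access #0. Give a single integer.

Per-access translation:
#0 VA=0x61ED9B (r,kernel):
  L0: frame=0x3E idx=3 entry=0x3F007 [P=1 RW=1 US=1 PS=0]
  L1: frame=0x3F idx=30 entry=0x40007 [P=1 RW=1 US=1 PS=0]
  ⇒ phys 0x40D9B  [2 reads]
#1 VA=0x3C174CE (r,kernel):
  L0: frame=0x3E idx=30 entry=0x44007 [P=1 RW=1 US=1 PS=0]
  L1: frame=0x44 idx=23 entry=0x46007 [P=1 RW=1 US=1 PS=0]
  ⇒ phys 0x464CE  [2 reads]
#2 VA=0x240A5F8 (r,kernel):
  L0: frame=0x3E idx=18 entry=0x48007 [P=1 RW=1 US=1 PS=0]
  L1: frame=0x48 idx=10 entry=0x4B007 [P=1 RW=1 US=1 PS=0]
  ⇒ phys 0x4B5F8  [2 reads]
#3 VA=0x403832 (r,kernel):
  L0: frame=0x3E idx=2 entry=0x4E007 [P=1 RW=1 US=1 PS=0]
  L1: frame=0x4E idx=3 entry=0x50007 [P=1 RW=1 US=1 PS=0]
  ⇒ phys 0x50832  [2 reads]
#4 VA=0x221DB8C (r,kernel):
  L0: frame=0x3E idx=17 entry=0x54007 [P=1 RW=1 US=1 PS=0]
  L1: frame=0x54 idx=29 entry=0x58007 [P=1 RW=1 US=1 PS=0]
  ⇒ phys 0x58B8C  [2 reads]

Entries read for #0: 2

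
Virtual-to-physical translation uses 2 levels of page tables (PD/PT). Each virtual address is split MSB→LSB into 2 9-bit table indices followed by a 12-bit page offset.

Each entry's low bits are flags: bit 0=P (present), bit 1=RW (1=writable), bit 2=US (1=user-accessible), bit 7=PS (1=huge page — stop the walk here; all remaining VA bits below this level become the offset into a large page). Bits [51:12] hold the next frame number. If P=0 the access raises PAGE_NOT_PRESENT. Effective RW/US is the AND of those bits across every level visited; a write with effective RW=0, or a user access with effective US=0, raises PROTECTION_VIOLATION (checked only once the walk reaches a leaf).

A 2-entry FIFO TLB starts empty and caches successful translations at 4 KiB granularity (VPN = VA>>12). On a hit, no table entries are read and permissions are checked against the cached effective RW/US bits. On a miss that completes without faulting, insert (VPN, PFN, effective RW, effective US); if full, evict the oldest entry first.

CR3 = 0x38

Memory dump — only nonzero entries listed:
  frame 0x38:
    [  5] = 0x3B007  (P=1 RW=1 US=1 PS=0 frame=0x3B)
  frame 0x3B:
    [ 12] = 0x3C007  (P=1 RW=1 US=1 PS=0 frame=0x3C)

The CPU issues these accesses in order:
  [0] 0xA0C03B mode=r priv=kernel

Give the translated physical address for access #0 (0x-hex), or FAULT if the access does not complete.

Trace:
#0 VA=0xA0C03B (r,kernel):
  lvl0: tbl 0x38, slot 5 ⇒ 0x3B007 (P1/RW1/US1/PS0)
  lvl1: tbl 0x3B, slot 12 ⇒ 0x3C007 (P1/RW1/US1/PS0)
  ⇒ phys 0x3C03B  [2 reads]

Access #0 PA: 0x3C03B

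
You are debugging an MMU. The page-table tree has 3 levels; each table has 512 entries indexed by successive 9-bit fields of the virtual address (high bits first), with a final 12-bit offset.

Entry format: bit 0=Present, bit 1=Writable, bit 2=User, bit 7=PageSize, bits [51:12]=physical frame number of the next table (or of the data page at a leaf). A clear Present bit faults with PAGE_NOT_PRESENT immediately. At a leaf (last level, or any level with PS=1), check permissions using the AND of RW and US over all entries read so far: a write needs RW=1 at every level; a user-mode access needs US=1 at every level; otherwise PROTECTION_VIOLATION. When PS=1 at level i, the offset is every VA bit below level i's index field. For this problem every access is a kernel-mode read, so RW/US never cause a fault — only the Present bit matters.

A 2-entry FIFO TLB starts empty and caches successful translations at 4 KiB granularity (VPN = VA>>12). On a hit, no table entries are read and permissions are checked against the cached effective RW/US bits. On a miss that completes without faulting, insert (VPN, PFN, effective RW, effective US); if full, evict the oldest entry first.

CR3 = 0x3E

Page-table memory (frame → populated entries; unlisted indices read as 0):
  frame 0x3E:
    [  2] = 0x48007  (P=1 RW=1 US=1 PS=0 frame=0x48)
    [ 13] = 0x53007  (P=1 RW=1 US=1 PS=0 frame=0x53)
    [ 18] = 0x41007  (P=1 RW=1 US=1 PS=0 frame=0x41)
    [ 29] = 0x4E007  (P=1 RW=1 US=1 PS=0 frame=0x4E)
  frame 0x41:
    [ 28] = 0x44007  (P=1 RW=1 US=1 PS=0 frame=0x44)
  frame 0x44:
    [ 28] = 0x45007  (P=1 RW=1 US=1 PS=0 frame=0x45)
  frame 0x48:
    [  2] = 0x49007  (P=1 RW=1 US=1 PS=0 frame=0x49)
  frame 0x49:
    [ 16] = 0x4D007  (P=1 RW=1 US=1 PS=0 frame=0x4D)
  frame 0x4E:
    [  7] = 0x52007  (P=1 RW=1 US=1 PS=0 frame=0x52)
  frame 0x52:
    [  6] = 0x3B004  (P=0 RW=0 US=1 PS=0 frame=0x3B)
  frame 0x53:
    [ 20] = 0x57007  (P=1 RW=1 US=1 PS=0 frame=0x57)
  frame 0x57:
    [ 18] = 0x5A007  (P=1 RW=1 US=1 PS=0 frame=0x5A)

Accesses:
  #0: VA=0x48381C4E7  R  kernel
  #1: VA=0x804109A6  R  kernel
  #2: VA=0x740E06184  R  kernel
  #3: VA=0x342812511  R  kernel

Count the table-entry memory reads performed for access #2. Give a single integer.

Walk each access:
#0 VA=0x48381C4E7 (r,kernel):
  L0 @0x3E[18] → 0x41007  P=1,RW=1,US=1,PS=0
  L1 @0x41[28] → 0x44007  P=1,RW=1,US=1,PS=0
  L2 @0x44[28] → 0x45007  P=1,RW=1,US=1,PS=0
  ⇒ phys 0x454E7  [3 reads]
#1 VA=0x804109A6 (r,kernel):
  L0 @0x3E[2] → 0x48007  P=1,RW=1,US=1,PS=0
  L1 @0x48[2] → 0x49007  P=1,RW=1,US=1,PS=0
  L2 @0x49[16] → 0x4D007  P=1,RW=1,US=1,PS=0
  ⇒ phys 0x4D9A6  [3 reads]
#2 VA=0x740E06184 (r,kernel):
  L0 @0x3E[29] → 0x4E007  P=1,RW=1,US=1,PS=0
  L1 @0x4E[7] → 0x52007  P=1,RW=1,US=1,PS=0
  L2 @0x52[6] → 0x3B004  P=0,RW=0,US=1,PS=0
  → PAGE_NOT_PRESENT  (3 entries read)
#3 VA=0x342812511 (r,kernel):
  L0 @0x3E[13] → 0x53007  P=1,RW=1,US=1,PS=0
  L1 @0x53[20] → 0x57007  P=1,RW=1,US=1,PS=0
  L2 @0x57[18] → 0x5A007  P=1,RW=1,US=1,PS=0
  ⇒ phys 0x5A511  [3 reads]

Entries read for #2: 3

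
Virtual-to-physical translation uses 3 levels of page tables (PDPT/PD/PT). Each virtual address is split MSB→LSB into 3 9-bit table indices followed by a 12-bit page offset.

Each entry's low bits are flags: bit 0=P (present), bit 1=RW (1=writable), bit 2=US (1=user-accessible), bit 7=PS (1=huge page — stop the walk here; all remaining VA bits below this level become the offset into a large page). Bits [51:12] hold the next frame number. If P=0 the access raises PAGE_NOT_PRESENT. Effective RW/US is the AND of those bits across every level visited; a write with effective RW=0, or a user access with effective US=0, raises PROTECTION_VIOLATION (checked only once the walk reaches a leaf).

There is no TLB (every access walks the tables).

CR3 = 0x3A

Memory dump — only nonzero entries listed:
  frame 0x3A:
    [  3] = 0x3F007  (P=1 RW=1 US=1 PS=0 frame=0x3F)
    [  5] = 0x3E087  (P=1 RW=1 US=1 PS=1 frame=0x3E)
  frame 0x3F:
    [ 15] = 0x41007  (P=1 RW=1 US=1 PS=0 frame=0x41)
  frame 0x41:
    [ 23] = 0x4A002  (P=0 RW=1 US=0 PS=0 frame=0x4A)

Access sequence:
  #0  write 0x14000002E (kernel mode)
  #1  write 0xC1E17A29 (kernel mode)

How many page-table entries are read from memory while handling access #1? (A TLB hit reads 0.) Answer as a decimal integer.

Per-access translation:
#0 VA=0x14000002E (w,kernel):
  L0 @0x3A[5] → 0x3E087  P=1,RW=1,US=1,PS=1
  → PA=0x3E02E (huge @L0)  (1 entries read)
#1 VA=0xC1E17A29 (w,kernel):
  L0 @0x3A[3] → 0x3F007  P=1,RW=1,US=1,PS=0
  L1 @0x3F[15] → 0x41007  P=1,RW=1,US=1,PS=0
  L2 @0x41[23] → 0x4A002  P=0,RW=1,US=0,PS=0
  ⇒ fault: PAGE_NOT_PRESENT  — 3 lookups

Entries read for #1: 3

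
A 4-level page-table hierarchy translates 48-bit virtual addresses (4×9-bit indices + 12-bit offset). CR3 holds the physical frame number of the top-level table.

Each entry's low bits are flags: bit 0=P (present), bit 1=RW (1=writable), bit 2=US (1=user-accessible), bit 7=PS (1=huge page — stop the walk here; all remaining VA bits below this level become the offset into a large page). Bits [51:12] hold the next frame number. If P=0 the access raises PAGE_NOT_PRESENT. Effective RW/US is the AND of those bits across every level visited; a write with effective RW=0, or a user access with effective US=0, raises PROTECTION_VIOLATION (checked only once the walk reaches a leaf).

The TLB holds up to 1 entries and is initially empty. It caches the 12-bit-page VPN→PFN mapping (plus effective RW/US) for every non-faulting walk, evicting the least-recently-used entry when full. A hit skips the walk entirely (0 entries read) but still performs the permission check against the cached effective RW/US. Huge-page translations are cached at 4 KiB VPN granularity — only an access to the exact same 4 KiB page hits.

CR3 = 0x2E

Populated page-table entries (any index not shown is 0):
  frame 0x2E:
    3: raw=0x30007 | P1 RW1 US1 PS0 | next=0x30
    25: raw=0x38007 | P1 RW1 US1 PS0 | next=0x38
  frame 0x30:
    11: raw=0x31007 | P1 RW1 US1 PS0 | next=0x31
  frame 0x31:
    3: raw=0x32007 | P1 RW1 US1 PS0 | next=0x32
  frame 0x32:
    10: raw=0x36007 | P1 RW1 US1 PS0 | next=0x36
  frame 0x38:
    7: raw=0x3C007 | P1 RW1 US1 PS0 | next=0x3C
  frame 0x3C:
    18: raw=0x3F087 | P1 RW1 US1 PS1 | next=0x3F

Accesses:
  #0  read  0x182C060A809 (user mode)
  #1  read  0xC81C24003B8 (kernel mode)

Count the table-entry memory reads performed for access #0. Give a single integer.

Trace:
#0 VA=0x182C060A809 (r,user):
  L0 @0x2E[3] → 0x30007  P=1,RW=1,US=1,PS=0
  L1 @0x30[11] → 0x31007  P=1,RW=1,US=1,PS=0
  L2 @0x31[3] → 0x32007  P=1,RW=1,US=1,PS=0
  L3 @0x32[10] → 0x36007  P=1,RW=1,US=1,PS=0
  → PA=0x36809  (4 entries read)
#1 VA=0xC81C24003B8 (r,kernel):
  L0 @0x2E[25] → 0x38007  P=1,RW=1,US=1,PS=0
  L1 @0x38[7] → 0x3C007  P=1,RW=1,US=1,PS=0
  L2 @0x3C[18] → 0x3F087  P=1,RW=1,US=1,PS=1
  → PA=0x3F3B8 (huge @L2)  (3 entries read)

Entries read for #0: 4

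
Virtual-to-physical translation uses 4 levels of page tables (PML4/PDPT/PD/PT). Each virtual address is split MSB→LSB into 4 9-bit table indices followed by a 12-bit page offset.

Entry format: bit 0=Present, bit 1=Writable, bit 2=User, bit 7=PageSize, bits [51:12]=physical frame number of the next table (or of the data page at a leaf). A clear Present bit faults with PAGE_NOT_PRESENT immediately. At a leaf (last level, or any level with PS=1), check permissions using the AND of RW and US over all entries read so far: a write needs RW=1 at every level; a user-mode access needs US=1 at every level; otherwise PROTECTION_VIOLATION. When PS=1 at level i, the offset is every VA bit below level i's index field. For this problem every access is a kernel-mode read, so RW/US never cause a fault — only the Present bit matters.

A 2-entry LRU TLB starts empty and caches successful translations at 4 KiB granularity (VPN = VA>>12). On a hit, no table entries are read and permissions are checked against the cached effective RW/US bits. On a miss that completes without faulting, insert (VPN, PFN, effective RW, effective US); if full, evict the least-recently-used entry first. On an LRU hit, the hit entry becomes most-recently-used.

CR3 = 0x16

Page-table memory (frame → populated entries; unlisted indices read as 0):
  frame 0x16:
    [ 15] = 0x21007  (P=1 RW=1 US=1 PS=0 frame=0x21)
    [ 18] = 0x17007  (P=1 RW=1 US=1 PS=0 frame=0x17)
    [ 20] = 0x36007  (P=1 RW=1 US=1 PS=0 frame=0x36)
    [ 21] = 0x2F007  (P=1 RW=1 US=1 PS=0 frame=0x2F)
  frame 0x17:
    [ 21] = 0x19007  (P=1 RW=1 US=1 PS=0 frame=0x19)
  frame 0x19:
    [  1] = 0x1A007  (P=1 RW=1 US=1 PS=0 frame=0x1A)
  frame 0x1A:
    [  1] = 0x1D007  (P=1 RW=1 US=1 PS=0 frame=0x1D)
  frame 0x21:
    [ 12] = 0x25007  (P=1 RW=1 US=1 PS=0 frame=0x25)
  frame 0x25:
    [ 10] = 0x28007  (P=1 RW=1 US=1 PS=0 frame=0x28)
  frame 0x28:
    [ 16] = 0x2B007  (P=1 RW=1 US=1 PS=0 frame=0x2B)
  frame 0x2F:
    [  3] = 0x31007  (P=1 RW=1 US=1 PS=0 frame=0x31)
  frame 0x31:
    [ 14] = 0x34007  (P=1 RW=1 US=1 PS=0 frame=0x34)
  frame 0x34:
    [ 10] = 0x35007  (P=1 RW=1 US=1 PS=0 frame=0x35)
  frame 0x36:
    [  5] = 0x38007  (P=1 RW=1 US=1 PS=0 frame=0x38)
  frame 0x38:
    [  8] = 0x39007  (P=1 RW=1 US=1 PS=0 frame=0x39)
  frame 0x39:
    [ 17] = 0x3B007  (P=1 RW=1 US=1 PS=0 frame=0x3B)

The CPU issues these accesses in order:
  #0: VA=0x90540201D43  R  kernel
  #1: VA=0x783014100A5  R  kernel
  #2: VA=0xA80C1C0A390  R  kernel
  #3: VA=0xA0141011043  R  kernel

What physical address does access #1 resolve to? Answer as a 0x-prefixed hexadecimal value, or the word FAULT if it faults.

Walk each access:
#0 VA=0x90540201D43 (r,kernel):
  L0: frame=0x16 idx=18 entry=0x17007 [P=1 RW=1 US=1 PS=0]
  L1: frame=0x17 idx=21 entry=0x19007 [P=1 RW=1 US=1 PS=0]
  L2: frame=0x19 idx=1 entry=0x1A007 [P=1 RW=1 US=1 PS=0]
  L3: frame=0x1A idx=1 entry=0x1D007 [P=1 RW=1 US=1 PS=0]
  ✓ 0x1DD43  — 4 lookups
#1 VA=0x783014100A5 (r,kernel):
  L0: frame=0x16 idx=15 entry=0x21007 [P=1 RW=1 US=1 PS=0]
  L1: frame=0x21 idx=12 entry=0x25007 [P=1 RW=1 US=1 PS=0]
  L2: frame=0x25 idx=10 entry=0x28007 [P=1 RW=1 US=1 PS=0]
  L3: frame=0x28 idx=16 entry=0x2B007 [P=1 RW=1 US=1 PS=0]
  ✓ 0x2B0A5  — 4 lookups
#2 VA=0xA80C1C0A390 (r,kernel):
  L0: frame=0x16 idx=21 entry=0x2F007 [P=1 RW=1 US=1 PS=0]
  L1: frame=0x2F idx=3 entry=0x31007 [P=1 RW=1 US=1 PS=0]
  L2: frame=0x31 idx=14 entry=0x34007 [P=1 RW=1 US=1 PS=0]
  L3: frame=0x34 idx=10 entry=0x35007 [P=1 RW=1 US=1 PS=0]
  ✓ 0x35390  — 4 lookups
#3 VA=0xA0141011043 (r,kernel):
  L0: frame=0x16 idx=20 entry=0x36007 [P=1 RW=1 US=1 PS=0]
  L1: frame=0x36 idx=5 entry=0x38007 [P=1 RW=1 US=1 PS=0]
  L2: frame=0x38 idx=8 entry=0x39007 [P=1 RW=1 US=1 PS=0]
  L3: frame=0x39 idx=17 entry=0x3B007 [P=1 RW=1 US=1 PS=0]
  ✓ 0x3B043  — 4 lookups

Access #1 PA: 0x2B0A5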